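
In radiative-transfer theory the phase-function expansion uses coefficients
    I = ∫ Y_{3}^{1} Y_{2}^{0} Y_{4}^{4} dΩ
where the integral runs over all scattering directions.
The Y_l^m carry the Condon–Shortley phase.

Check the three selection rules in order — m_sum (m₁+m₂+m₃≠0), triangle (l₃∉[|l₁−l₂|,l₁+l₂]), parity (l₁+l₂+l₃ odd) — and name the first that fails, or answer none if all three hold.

m_sum

m₁+m₂+m₃ = 1 + 0 + 4 = 5  ✗
triangle: |3−2|=1 ≤ l₃=4 ≤ 3+2=5
parity: l₁+l₂+l₃ = 9 is odd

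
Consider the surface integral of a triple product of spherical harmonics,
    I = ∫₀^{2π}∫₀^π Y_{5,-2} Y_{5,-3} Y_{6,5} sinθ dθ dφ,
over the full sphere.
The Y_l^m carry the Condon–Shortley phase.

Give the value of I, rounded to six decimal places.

-0.065948

Rules hold: Σm=0, L=16 even, 0≤6≤10.
N = 11·11·13 = 1573
Δ = 4!·6!·6!/17! = 1/28588560
Racah Σ t=0..4: t=0:+1/345600 t=1:−1/13824 t=2:+1/5184 t=3:−1/13824 t=4:+1/345600 = 7/129600
⇒ 3j(5 5 6; 0 0 0)² = 80/7293, sgn +1
Racah Σ t=1..2: t=1:−1/518400 t=2:+1/345600 = 1/1036800
⇒ 3j(5 5 6; -2 -3 5)² = 7/2210, sgn -1
4πI² = N·(3j₀)²·(3jₘ)² = 616/11271
I = -1·√(0.0546535/4π) = -0.06594839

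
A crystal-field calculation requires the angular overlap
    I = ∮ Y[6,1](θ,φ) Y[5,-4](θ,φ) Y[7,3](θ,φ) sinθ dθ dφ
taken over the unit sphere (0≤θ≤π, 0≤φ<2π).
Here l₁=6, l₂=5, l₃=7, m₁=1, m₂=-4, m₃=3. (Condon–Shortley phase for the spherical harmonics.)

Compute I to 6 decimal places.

m-sum 0 ✓  L=18 even ✓  1≤7≤11 ✓
Π(2lᵢ+1) = 13×11×15 = 2145
triangle coeff Δ(6,5,7) = 1/174594420
Σ_t [0,4]: t=0:+1/4147200 t=1:−1/207360 t=2:+1/82944 t=3:−1/207360 t=4:+1/4147200 = 1/345600
(3j)²=420/46189 [(6 5 7; 0 0 0)], sign=-1
Σ_t [0,1]: t=0:+1/2073600 t=1:−1/2488320 = 1/12441600
(3j)²=98/138567 [(6 5 7; 1 -4 3)], sign=+1
⇒ 4πI² = 205800/14919047
I = (-1)√(205800/14919047/(4π)) = -0.03313197

-0.033132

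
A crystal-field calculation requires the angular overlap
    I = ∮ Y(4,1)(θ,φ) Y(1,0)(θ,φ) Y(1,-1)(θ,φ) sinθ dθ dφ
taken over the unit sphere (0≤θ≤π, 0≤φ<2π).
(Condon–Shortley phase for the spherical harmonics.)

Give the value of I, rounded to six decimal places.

0.000000

triangle: need 3≤l₃≤5, have 1; I=0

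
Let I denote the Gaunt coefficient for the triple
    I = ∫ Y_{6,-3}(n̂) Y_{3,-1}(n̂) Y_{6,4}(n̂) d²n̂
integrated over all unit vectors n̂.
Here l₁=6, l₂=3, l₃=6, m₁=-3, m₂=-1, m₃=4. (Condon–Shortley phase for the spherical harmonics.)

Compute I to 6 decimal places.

Σlᵢ=15 odd — θ-integrand is odd under cosθ→−cosθ; I=0

0.000000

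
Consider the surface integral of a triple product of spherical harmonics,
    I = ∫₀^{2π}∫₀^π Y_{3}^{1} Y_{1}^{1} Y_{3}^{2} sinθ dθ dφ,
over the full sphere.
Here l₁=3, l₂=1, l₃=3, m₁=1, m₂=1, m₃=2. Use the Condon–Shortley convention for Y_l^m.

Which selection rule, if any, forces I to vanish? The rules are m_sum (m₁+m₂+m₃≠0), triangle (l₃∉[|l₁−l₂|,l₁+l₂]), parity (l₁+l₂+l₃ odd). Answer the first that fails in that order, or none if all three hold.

m_sum

Σmᵢ = 4  ✗
l₃∈[|l₁−l₂|,l₁+l₂]=[2,4], have l₃=3
Σlᵢ = 7 ⇒ odd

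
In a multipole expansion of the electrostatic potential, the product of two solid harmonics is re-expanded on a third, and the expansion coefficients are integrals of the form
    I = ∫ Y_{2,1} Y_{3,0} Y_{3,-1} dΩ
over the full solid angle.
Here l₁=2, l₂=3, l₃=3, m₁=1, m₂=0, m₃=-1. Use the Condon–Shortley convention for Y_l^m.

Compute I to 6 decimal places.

Rules hold: Σm=0, L=8 even, 1≤3≤5.
N = 5·7·7 = 245
Δ = 2!·2!·4!/9! = 1/3780
Racah Σ t=0..2: t=0:+1/24 t=1:−1/4 t=2:+1/24 = -1/6
⇒ 3j(2 3 3; 0 0 0)² = 4/105, sgn +1
Racah Σ t=0..1: t=0:+1/12 t=1:−1/8 = -1/24
⇒ 3j(2 3 3; 1 0 -1)² = 1/210, sgn -1
4πI² = N·(3j₀)²·(3jₘ)² = 2/45
I = -1·√(0.0444444/4π) = -0.05947080

-0.059471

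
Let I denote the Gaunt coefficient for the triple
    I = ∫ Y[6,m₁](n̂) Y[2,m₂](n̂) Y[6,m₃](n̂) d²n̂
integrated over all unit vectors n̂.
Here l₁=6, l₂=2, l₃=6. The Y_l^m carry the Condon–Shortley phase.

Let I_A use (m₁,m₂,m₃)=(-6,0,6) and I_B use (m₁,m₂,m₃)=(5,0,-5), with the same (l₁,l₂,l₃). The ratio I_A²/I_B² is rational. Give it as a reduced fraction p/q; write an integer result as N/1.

4/1

l's match ⇒ only the (l;m) 3-j factors differ between A and B.
A: triangle coeff Δ(6,2,6) = 1/90090; Σ_t [2,2]: t=2:+1/14515200 = 1/14515200; (3j)²=22/455 [(6 2 6; -6 0 6)], sign=+1
B: triangle coeff Δ(6,2,6) = 1/90090; Σ_t [0,1]: t=0:+1/1451520 t=1:−1/3628800 = 1/2419200; (3j)²=11/910 [(6 2 6; 5 0 -5)], sign=-1
I_A²/I_B² = (22/455)/(11/910) = 4/1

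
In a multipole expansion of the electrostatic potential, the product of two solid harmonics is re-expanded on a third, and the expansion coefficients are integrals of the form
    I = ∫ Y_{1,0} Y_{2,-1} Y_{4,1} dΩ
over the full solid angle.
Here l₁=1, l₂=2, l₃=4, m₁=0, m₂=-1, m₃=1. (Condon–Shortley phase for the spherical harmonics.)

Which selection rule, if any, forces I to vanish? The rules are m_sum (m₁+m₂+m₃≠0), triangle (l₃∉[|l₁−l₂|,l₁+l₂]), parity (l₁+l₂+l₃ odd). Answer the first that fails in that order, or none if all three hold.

m₁+m₂+m₃ = 0 − 1 + 1 = 0  ✓
triangle: |1−2|=1 ≤ l₃=4 ≤ 1+2=3  ✗
parity: l₁+l₂+l₃ = 7 is odd

triangle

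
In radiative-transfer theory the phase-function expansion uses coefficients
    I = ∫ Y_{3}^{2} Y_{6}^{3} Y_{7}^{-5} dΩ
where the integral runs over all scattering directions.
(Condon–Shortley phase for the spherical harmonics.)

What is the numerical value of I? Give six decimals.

-0.123141

Checks pass: Σm=0; 16 even; l₃=7∈[3,9].
(2·3+1)(2·6+1)(2·7+1) = 1365
Δ: 2! 4! 10! / 17! → 1/2042040
sum: t=0:+1/207360 t=1:−1/57600 t=2:+1/207360 = -1/129600
3j²(3 6 7; 0 0 0) = Δ·Π!·Σ² = 168/12155  (sign +1)
sum: t=0:+1/4354560 t=1:−1/1935360 = -1/3483648
3j²(3 6 7; 2 3 -5) = Δ·Π!·Σ² = 125/12376  (sign -1)
combine: 4πI² = 1365·168/12155·125/12376 = 7875/41327
take √, sign -1: I = -0.12314121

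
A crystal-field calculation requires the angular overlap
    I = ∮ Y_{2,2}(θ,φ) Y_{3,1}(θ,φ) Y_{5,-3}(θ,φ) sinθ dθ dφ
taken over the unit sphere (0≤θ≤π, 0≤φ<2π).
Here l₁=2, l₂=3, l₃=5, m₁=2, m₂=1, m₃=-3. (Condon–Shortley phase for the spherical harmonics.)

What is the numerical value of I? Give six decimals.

-0.200476

Rules hold: Σm=0, L=10 even, 1≤5≤5.
N = 5·7·11 = 385
Δ = 0!·4!·6!/11! = 1/2310
Racah Σ t=0..0: t=0:+1/144 = 1/144
⇒ 3j(2 3 5; 0 0 0)² = 10/231, sgn -1
Racah Σ t=0..0: t=0:+1/1152 = 1/1152
⇒ 3j(2 3 5; 2 1 -3)² = 1/33, sgn +1
4πI² = N·(3j₀)²·(3jₘ)² = 50/99
I = -1·√(0.505051/4π) = -0.20047604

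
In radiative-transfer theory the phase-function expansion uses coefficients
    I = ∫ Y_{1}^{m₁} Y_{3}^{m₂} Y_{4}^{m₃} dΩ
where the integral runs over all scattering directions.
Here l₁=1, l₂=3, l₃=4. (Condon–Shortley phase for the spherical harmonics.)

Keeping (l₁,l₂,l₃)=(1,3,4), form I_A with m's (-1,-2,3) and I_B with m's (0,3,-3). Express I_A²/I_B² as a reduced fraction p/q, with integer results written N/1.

3/1

Same 1,3,4: normalisation and zero-m 3j drop out of the ratio.
A: Δ: 0! 2! 6! / 9! → 1/252; sum: t=0:+1/240 = 1/240; 3j²(1 3 4; -1 -2 3) = Δ·Π!·Σ² = 1/12  (sign -1)
B: Δ: 0! 2! 6! / 9! → 1/252; sum: t=0:+1/720 = 1/720; 3j²(1 3 4; 0 3 -3) = Δ·Π!·Σ² = 1/36  (sign -1)
I_A²/I_B² = (1/12)/(1/36) = 3/1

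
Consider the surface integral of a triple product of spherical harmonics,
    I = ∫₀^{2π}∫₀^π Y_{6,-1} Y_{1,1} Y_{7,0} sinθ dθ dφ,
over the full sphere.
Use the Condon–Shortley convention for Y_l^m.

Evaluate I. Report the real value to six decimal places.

0.160342

Checks pass: Σm=0; 14 even; l₃=7∈[5,7].
(2·6+1)(2·1+1)(2·7+1) = 585
Δ: 0! 12! 2! / 15! → 1/1365
sum: t=0:+1/518400 = 1/518400
3j²(6 1 7; 0 0 0) = Δ·Π!·Σ² = 7/195  (sign -1)
sum: t=0:+1/1209600 = 1/1209600
3j²(6 1 7; -1 1 0) = Δ·Π!·Σ² = 1/65  (sign -1)
combine: 4πI² = 585·7/195·1/65 = 21/65
take √, sign +1: I = 0.16034227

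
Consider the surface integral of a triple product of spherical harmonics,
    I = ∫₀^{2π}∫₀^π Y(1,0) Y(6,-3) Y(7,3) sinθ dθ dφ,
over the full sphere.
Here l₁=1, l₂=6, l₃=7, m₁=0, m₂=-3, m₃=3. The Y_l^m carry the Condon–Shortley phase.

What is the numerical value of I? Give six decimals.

Checks pass: Σm=0; 14 even; l₃=7∈[5,7].
(2·1+1)(2·6+1)(2·7+1) = 585
Δ: 0! 2! 12! / 15! → 1/1365
sum: t=0:+1/518400 = 1/518400
3j²(1 6 7; 0 0 0) = Δ·Π!·Σ² = 7/195  (sign -1)
sum: t=0:+1/2177280 = 1/2177280
3j²(1 6 7; 0 -3 3) = Δ·Π!·Σ² = 8/273  (sign +1)
combine: 4πI² = 585·7/195·8/273 = 8/13
take √, sign -1: I = -0.22129336

-0.221293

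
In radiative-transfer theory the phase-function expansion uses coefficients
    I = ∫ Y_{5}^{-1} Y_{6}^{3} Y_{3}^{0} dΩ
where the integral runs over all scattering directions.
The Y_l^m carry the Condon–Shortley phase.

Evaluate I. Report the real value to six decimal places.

0.000000

-1 + 3 + 0 = 2 ≠ 0: azimuthal integral kills it; I = 0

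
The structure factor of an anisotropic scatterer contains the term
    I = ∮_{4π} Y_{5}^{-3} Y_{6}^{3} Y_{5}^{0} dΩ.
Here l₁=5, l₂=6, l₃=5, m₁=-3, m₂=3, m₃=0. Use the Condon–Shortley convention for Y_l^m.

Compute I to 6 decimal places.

Checks pass: Σm=0; 16 even; l₃=5∈[1,11].
(2·5+1)(2·6+1)(2·5+1) = 1573
Δ: 6! 4! 6! / 17! → 1/28588560
sum: t=1:−1/345600 t=2:+1/13824 t=3:−1/5184 t=4:+1/13824 t=5:−1/345600 = -7/129600
3j²(5 6 5; 0 0 0) = Δ·Π!·Σ² = 80/7293  (sign +1)
sum: t=4:+1/138240 t=5:−1/34560 t=6:+1/103680 = -1/82944
3j²(5 6 5; -3 3 0) = Δ·Π!·Σ² = 125/9724  (sign +1)
combine: 4πI² = 1573·80/7293·125/9724 = 2500/11271
take √, sign +1: I = 0.13285682

0.132857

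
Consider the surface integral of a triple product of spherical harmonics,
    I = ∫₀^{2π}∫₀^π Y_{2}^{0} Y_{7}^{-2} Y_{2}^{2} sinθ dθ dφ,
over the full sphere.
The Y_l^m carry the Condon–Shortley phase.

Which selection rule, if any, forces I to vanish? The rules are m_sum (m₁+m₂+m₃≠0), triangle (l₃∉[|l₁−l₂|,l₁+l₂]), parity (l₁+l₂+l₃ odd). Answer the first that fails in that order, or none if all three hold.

Σmᵢ = 0  ✓
l₃∈[|l₁−l₂|,l₁+l₂]=[5,9], have l₃=2  ✗
Σlᵢ = 11 ⇒ odd

triangle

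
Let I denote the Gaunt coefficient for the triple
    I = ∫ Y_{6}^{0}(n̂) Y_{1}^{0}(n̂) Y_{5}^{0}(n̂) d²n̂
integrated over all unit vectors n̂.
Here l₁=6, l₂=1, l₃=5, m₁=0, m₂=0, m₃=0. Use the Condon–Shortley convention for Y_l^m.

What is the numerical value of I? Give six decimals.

0.245154

Rules hold: Σm=0, L=12 even, 5≤5≤7.
N = 13·3·11 = 429
Δ = 2!·10!·0!/13! = 1/858
Racah Σ t=1..1: t=1:−1/14400 = -1/14400
⇒ 3j(6 1 5; 0 0 0)² = 6/143, sgn +1
(m-triple is (0,0,0) — same symbol as above.)
4πI² = N·(3j₀)²·(3jₘ)² = 108/143
I = +1·√(0.755245/4π) = 0.24515397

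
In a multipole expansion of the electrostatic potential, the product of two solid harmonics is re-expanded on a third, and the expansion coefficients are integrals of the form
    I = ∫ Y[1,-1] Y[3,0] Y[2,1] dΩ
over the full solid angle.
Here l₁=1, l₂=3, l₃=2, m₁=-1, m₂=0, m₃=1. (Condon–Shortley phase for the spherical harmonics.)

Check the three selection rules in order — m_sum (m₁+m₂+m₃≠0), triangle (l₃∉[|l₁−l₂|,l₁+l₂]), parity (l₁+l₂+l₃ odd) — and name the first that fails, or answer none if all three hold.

Σmᵢ = 0  ✓
l₃∈[|l₁−l₂|,l₁+l₂]=[2,4], have l₃=2  ✓
Σlᵢ = 6 ⇒ even  ✓

none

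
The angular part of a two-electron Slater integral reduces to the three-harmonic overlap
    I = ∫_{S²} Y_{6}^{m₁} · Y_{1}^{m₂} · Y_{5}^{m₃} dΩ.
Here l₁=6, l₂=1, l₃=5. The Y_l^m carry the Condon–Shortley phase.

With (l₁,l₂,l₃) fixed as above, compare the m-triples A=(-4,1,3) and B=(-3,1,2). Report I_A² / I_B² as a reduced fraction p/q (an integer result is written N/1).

5/4

l's match ⇒ only the (l;m) 3-j factors differ between A and B.
A: triangle coeff Δ(6,1,5) = 1/858; Σ_t [2,2]: t=2:+1/161280 = 1/161280; (3j)²=15/286 [(6 1 5; -4 1 3)], sign=+1
B: triangle coeff Δ(6,1,5) = 1/858; Σ_t [2,2]: t=2:+1/60480 = 1/60480; (3j)²=6/143 [(6 1 5; -3 1 2)], sign=-1
I_A²/I_B² = (15/286)/(6/143) = 5/4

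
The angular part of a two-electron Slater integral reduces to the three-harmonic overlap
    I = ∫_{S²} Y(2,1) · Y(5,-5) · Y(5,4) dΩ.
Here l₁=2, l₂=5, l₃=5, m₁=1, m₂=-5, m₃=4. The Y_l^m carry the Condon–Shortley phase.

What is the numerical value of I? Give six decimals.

-0.187924

Rules hold: Σm=0, L=12 even, 3≤5≤7.
N = 5·11·11 = 605
Δ = 2!·2!·8!/13! = 1/38610
Racah Σ t=0..2: t=0:+1/2880 t=1:−1/576 t=2:+1/2880 = -1/960
⇒ 3j(2 5 5; 0 0 0)² = 10/429, sgn +1
Racah Σ t=0..0: t=0:+1/80640 = 1/80640
⇒ 3j(2 5 5; 1 -5 4)² = 9/286, sgn -1
4πI² = N·(3j₀)²·(3jₘ)² = 75/169
I = -1·√(0.443787/4π) = -0.18792404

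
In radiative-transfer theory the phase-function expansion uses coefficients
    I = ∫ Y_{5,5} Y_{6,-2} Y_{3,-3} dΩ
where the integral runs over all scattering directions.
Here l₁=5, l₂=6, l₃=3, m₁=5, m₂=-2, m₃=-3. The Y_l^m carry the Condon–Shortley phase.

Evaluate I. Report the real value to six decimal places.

-0.036034

m-sum 0 ✓  L=14 even ✓  1≤3≤11 ✓
Π(2lᵢ+1) = 11×13×7 = 1001
triangle coeff Δ(5,6,3) = 1/675675
Σ_t [3,5]: t=3:−1/8640 t=4:+1/2304 t=5:−1/8640 = 7/34560
(3j)²=7/429 [(5 6 3; 0 0 0)], sign=-1
Σ_t [0,0]: t=0:+1/1935360 = 1/1935360
(3j)²=1/1001 [(5 6 3; 5 -2 -3)], sign=+1
⇒ 4πI² = 7/429
I = (-1)√(7/429/(4π)) = -0.03603425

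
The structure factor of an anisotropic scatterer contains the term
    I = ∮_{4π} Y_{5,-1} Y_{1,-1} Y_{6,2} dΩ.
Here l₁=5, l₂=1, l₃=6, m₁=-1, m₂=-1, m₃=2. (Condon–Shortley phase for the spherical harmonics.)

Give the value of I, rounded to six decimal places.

0.216205

Rules hold: Σm=0, L=12 even, 4≤6≤6.
N = 11·3·13 = 429
Δ = 0!·10!·2!/13! = 1/858
Racah Σ t=0..0: t=0:+1/14400 = 1/14400
⇒ 3j(5 1 6; 0 0 0)² = 6/143, sgn +1
Racah Σ t=0..0: t=0:+1/34560 = 1/34560
⇒ 3j(5 1 6; -1 -1 2)² = 14/429, sgn +1
4πI² = N·(3j₀)²·(3jₘ)² = 84/143
I = +1·√(0.587413/4π) = 0.21620548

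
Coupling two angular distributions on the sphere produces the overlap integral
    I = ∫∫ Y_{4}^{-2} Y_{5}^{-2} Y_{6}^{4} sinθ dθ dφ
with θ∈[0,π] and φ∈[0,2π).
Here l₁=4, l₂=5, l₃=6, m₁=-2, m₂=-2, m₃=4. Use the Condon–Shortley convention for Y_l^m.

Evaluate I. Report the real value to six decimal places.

L=15 odd ⇒ parity kills the (l;000) factor ⇒ I = 0

0.000000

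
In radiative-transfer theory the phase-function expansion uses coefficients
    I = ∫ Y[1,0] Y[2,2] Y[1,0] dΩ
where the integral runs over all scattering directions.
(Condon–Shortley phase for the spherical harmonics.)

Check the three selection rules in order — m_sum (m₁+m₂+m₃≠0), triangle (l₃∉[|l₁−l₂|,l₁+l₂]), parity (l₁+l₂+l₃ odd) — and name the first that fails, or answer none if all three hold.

m_sum

m₁+m₂+m₃ = 0 + 2 + 0 = 2  ✗
triangle: |1−2|=1 ≤ l₃=1 ≤ 1+2=3
parity: l₁+l₂+l₃ = 4 is even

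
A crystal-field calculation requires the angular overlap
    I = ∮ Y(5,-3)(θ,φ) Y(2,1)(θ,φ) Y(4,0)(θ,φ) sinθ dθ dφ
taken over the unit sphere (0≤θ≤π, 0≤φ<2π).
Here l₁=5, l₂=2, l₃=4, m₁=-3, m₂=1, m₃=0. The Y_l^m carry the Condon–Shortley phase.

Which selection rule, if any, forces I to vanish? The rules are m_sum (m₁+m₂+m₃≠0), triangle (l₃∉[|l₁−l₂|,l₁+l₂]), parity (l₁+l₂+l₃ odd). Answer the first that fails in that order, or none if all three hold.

m₁+m₂+m₃ = -3 + 1 + 0 = -2  ✗
triangle: |5−2|=3 ≤ l₃=4 ≤ 5+2=7
parity: l₁+l₂+l₃ = 11 is odd

m_sum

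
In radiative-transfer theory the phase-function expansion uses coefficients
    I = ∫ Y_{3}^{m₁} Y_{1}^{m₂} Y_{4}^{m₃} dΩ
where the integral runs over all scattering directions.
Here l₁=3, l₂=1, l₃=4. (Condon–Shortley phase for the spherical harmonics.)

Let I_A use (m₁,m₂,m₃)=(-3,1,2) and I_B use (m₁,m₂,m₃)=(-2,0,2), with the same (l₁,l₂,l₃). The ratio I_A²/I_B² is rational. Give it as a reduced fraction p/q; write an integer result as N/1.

1/12

Shared (l₁,l₂,l₃)=(3,1,4): N and (l;000)² cancel in I_A²/I_B².
A: Δ = 0!·6!·2!/9! = 1/252; Racah Σ t=0..0: t=0:+1/1440 = 1/1440; ⇒ 3j(3 1 4; -3 1 2)² = 1/252, sgn +1
B: Δ = 0!·6!·2!/9! = 1/252; Racah Σ t=0..0: t=0:+1/120 = 1/120; ⇒ 3j(3 1 4; -2 0 2)² = 1/21, sgn +1
I_A²/I_B² = (1/252)/(1/21) = 1/12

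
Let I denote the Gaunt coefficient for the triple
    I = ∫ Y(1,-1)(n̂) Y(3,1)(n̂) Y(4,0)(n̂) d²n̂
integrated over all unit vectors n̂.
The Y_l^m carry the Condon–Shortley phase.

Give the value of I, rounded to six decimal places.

0.150786

Checks pass: Σm=0; 8 even; l₃=4∈[2,4].
(2·1+1)(2·3+1)(2·4+1) = 189
Δ: 0! 2! 6! / 9! → 1/252
sum: t=0:+1/36 = 1/36
3j²(1 3 4; 0 0 0) = Δ·Π!·Σ² = 4/63  (sign +1)
sum: t=0:+1/96 = 1/96
3j²(1 3 4; -1 1 0) = Δ·Π!·Σ² = 1/42  (sign +1)
combine: 4πI² = 189·4/63·1/42 = 2/7
take √, sign +1: I = 0.15078601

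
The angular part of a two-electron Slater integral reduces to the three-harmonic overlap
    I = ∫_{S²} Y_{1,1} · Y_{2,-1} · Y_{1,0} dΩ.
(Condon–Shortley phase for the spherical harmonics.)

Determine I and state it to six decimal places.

-0.218510

Rules hold: Σm=0, L=4 even, 1≤1≤3.
N = 3·5·3 = 45
Δ = 2!·0!·2!/5! = 1/30
Racah Σ t=1..1: t=1:−1/1 = -1/1
⇒ 3j(1 2 1; 0 0 0)² = 2/15, sgn +1
Racah Σ t=0..0: t=0:+1/2 = 1/2
⇒ 3j(1 2 1; 1 -1 0)² = 1/10, sgn -1
4πI² = N·(3j₀)²·(3jₘ)² = 3/5
I = -1·√(0.6/4π) = -0.21850969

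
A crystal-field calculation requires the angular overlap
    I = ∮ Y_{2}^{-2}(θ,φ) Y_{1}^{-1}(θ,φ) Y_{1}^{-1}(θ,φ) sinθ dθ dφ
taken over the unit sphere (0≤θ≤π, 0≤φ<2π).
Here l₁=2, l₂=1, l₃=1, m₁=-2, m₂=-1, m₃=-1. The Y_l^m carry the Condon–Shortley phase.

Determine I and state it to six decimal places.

Σmᵢ = -4 ≠ 0, so the φ-integral vanishes; I = 0

0.000000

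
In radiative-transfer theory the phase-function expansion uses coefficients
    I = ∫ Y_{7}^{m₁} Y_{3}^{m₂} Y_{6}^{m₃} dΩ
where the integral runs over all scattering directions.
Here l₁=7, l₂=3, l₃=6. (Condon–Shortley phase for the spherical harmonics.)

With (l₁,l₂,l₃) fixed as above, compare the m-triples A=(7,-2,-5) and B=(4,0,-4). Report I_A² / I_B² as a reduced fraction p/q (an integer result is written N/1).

5005/768

Shared (l₁,l₂,l₃)=(7,3,6): N and (l;000)² cancel in I_A²/I_B².
A: Δ = 4!·10!·2!/17! = 1/2042040; Racah Σ t=0..0: t=0:+1/87091200 = 1/87091200; ⇒ 3j(7 3 6; 7 -2 -5)² = 11/408, sgn -1
B: Δ = 4!·10!·2!/17! = 1/2042040; Racah Σ t=1..3: t=1:−1/967680 t=2:+1/1451520 t=3:−1/43545600 = -1/2721600; ⇒ 3j(7 3 6; 4 0 -4)² = 32/7735, sgn -1
I_A²/I_B² = (11/408)/(32/7735) = 5005/768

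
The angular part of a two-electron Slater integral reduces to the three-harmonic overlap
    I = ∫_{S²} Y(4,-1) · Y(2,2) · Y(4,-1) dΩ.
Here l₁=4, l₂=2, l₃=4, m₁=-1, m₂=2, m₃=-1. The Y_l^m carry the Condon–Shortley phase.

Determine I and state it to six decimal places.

Checks pass: Σm=0; 10 even; l₃=4∈[2,6].
(2·4+1)(2·2+1)(2·4+1) = 405
Δ: 2! 6! 2! / 11! → 1/13860
sum: t=0:+1/192 t=1:−1/36 t=2:+1/192 = -5/288
3j²(4 2 4; 0 0 0) = Δ·Π!·Σ² = 20/693  (sign -1)
sum: t=2:+1/144 = 1/144
3j²(4 2 4; -1 2 -1) = Δ·Π!·Σ² = 10/231  (sign -1)
combine: 4πI² = 405·20/693·10/231 = 3000/5929
take √, sign +1: I = 0.20066192

0.200662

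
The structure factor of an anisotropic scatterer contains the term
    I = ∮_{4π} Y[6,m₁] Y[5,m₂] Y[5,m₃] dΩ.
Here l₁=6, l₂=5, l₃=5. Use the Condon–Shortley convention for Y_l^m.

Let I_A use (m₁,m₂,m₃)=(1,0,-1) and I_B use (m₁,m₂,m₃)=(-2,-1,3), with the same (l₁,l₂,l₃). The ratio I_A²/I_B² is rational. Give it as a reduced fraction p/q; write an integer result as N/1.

56/121

Shared (l₁,l₂,l₃)=(6,5,5): N and (l;000)² cancel in I_A²/I_B².
A: Δ = 6!·6!·4!/17! = 1/28588560; Racah Σ t=1..5: t=1:−1/138240 t=2:+1/10368 t=3:−1/6912 t=4:+1/34560 t=5:−1/2073600 = -7/259200; ⇒ 3j(6 5 5; 1 0 -1)² = 28/7293, sgn -1
B: Δ = 6!·6!·4!/17! = 1/28588560; Racah Σ t=2..4: t=2:+1/138240 t=3:−1/25920 t=4:+1/55296 = -11/829440; ⇒ 3j(6 5 5; -2 -1 3)² = 11/1326, sgn -1
I_A²/I_B² = (28/7293)/(11/1326) = 56/121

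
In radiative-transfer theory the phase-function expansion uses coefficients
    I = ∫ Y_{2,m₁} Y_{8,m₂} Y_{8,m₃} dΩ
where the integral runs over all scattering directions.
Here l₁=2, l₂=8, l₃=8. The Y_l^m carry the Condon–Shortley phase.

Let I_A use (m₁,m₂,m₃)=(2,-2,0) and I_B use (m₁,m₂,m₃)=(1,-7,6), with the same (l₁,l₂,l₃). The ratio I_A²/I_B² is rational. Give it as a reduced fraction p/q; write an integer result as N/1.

168/169

Same 2,8,8: normalisation and zero-m 3j drop out of the ratio.
A: Δ: 2! 2! 14! / 19! → 1/348840; sum: t=0:+1/116121600 = 1/116121600; 3j²(2 8 8; 2 -2 0) = Δ·Π!·Σ² = 7/323  (sign +1)
B: Δ: 2! 2! 14! / 19! → 1/348840; sum: t=0:+1/12454041600 t=1:−1/174356582400 = 1/13412044800; 3j²(2 8 8; 1 -7 6) = Δ·Π!·Σ² = 169/7752  (sign +1)
I_A²/I_B² = (7/323)/(169/7752) = 168/169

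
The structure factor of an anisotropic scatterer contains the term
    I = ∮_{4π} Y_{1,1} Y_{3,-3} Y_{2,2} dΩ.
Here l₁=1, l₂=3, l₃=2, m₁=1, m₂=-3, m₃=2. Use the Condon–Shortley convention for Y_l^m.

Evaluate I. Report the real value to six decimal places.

-0.319865

Checks pass: Σm=0; 6 even; l₃=2∈[2,4].
(2·1+1)(2·3+1)(2·2+1) = 105
Δ: 2! 0! 4! / 7! → 1/105
sum: t=1:−1/4 = -1/4
3j²(1 3 2; 0 0 0) = Δ·Π!·Σ² = 3/35  (sign -1)
sum: t=0:+1/48 = 1/48
3j²(1 3 2; 1 -3 2) = Δ·Π!·Σ² = 1/7  (sign +1)
combine: 4πI² = 105·3/35·1/7 = 9/7
take √, sign -1: I = -0.31986543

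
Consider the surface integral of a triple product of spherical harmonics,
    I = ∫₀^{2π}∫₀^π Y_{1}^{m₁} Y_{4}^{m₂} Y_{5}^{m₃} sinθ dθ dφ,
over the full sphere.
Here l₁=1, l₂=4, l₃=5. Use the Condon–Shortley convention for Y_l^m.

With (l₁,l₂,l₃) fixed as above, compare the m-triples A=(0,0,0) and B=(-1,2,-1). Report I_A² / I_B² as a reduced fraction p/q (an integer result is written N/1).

Shared (l₁,l₂,l₃)=(1,4,5): N and (l;000)² cancel in I_A²/I_B².
A: Δ = 0!·2!·8!/11! = 1/495; Racah Σ t=0..0: t=0:+1/576 = 1/576; ⇒ 3j(1 4 5; 0 0 0)² = 5/99, sgn -1
B: Δ = 0!·2!·8!/11! = 1/495; Racah Σ t=0..0: t=0:+1/2880 = 1/2880; ⇒ 3j(1 4 5; -1 2 -1)² = 2/165, sgn +1
I_A²/I_B² = (5/99)/(2/165) = 25/6

25/6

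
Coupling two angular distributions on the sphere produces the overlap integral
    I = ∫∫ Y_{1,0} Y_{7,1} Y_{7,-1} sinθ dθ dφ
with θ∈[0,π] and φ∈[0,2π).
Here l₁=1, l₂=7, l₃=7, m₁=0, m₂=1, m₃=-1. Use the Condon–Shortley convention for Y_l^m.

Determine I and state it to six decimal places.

l₁+l₂+l₃=15 is odd: 3j(l;000)=0 ⇒ I=0

0.000000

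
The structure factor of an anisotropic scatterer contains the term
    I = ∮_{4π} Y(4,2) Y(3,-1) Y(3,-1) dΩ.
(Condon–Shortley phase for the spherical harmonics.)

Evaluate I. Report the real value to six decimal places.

m-sum 0 ✓  L=10 even ✓  1≤3≤7 ✓
Π(2lᵢ+1) = 9×7×7 = 441
triangle coeff Δ(4,3,3) = 1/34650
Σ_t [1,3]: t=1:−1/72 t=2:+1/16 t=3:−1/72 = 5/144
(3j)²=2/77 [(4 3 3; 0 0 0)], sign=-1
Σ_t [0,2]: t=0:+1/192 t=1:−1/36 t=2:+1/192 = -5/288
(3j)²=20/693 [(4 3 3; 2 -1 -1)], sign=-1
⇒ 4πI² = 40/121
I = (+1)√(40/121/(4π)) = 0.16219310

0.162193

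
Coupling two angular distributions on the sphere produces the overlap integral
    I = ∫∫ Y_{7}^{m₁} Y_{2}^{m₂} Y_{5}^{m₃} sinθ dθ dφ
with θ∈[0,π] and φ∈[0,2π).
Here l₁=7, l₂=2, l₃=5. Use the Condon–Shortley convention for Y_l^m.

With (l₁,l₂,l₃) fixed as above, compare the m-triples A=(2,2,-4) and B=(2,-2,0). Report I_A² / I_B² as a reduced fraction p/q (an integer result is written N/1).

5/126

l's match ⇒ only the (l;m) 3-j factors differ between A and B.
A: triangle coeff Δ(7,2,5) = 1/15015; Σ_t [4,4]: t=4:+1/8709120 = 1/8709120; (3j)²=1/3003 [(7 2 5; 2 2 -4)], sign=-1
B: triangle coeff Δ(7,2,5) = 1/15015; Σ_t [0,0]: t=0:+1/345600 = 1/345600; (3j)²=6/715 [(7 2 5; 2 -2 0)], sign=-1
I_A²/I_B² = (1/3003)/(6/715) = 5/126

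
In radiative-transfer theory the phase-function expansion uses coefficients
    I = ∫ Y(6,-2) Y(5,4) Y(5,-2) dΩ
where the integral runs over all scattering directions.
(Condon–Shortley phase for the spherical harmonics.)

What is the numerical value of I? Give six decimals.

0.108910

Rules hold: Σm=0, L=16 even, 1≤5≤11.
N = 13·11·11 = 1573
Δ = 6!·6!·4!/17! = 1/28588560
Racah Σ t=1..5: t=1:−1/345600 t=2:+1/13824 t=3:−1/5184 t=4:+1/13824 t=5:−1/345600 = -7/129600
⇒ 3j(6 5 5; 0 0 0)² = 80/7293, sgn +1
Racah Σ t=5..6: t=5:−1/103680 t=6:+1/207360 = -1/207360
⇒ 3j(6 5 5; -2 4 -2)² = 21/2431, sgn +1
4πI² = N·(3j₀)²·(3jₘ)² = 560/3757
I = +1·√(0.149055/4π) = 0.10891018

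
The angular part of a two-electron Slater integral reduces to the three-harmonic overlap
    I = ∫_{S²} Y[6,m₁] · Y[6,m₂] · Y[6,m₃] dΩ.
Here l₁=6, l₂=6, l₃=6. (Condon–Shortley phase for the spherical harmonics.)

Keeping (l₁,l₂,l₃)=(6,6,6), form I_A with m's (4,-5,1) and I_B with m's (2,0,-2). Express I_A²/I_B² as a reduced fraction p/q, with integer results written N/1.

189/44

Shared (l₁,l₂,l₃)=(6,6,6): N and (l;000)² cancel in I_A²/I_B².
A: Δ = 6!·6!·6!/19! = 1/325909584; Racah Σ t=0..1: t=0:+1/4147200 t=1:−1/10368000 = 1/6912000; ⇒ 3j(6 6 6; 4 -5 1)² = 189/16796, sgn -1
B: Δ = 6!·6!·6!/19! = 1/325909584; Racah Σ t=0..4: t=0:+1/24883200 t=1:−1/518400 t=2:+1/110592 t=3:−1/155520 t=4:+1/1658880 = 11/8294400; ⇒ 3j(6 6 6; 2 0 -2)² = 11/4199, sgn +1
I_A²/I_B² = (189/16796)/(11/4199) = 189/44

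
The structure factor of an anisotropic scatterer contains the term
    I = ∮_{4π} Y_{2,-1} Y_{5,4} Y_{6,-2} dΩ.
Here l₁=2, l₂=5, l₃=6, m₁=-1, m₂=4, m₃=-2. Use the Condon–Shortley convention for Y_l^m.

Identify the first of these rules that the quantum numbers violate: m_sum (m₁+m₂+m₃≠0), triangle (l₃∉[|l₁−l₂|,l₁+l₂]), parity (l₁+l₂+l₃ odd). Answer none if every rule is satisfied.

m_sum

azimuthal sum: -1 + 4 − 2 = 1  ✗
3 ≤ 6 ≤ 7 (triangle on l)
L = 2 + 5 + 6 = 13 (odd)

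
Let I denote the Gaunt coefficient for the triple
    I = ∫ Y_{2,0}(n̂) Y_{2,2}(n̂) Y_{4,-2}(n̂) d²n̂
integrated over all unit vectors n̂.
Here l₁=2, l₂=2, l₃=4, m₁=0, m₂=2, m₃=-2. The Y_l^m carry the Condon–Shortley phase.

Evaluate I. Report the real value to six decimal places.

0.156078

m-sum 0 ✓  L=8 even ✓  0≤4≤4 ✓
Π(2lᵢ+1) = 5×5×9 = 225
triangle coeff Δ(2,2,4) = 1/630
Σ_t [0,0]: t=0:+1/16 = 1/16
(3j)²=2/35 [(2 2 4; 0 0 0)], sign=+1
Σ_t [0,0]: t=0:+1/96 = 1/96
(3j)²=1/42 [(2 2 4; 0 2 -2)], sign=+1
⇒ 4πI² = 15/49
I = (+1)√(15/49/(4π)) = 0.15607835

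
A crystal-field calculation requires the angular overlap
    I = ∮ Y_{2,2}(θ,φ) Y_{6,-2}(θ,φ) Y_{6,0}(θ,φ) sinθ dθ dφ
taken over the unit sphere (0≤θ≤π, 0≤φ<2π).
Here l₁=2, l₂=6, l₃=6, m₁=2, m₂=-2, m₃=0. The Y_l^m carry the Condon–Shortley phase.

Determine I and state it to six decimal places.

-0.191909

Rules hold: Σm=0, L=14 even, 4≤6≤8.
N = 5·13·13 = 845
Δ = 2!·2!·10!/15! = 1/90090
Racah Σ t=0..2: t=0:+1/69120 t=1:−1/14400 t=2:+1/69120 = -7/172800
⇒ 3j(2 6 6; 0 0 0)² = 14/715, sgn -1
Racah Σ t=0..0: t=0:+1/69120 = 1/69120
⇒ 3j(2 6 6; 2 -2 0)² = 4/143, sgn +1
4πI² = N·(3j₀)²·(3jₘ)² = 56/121
I = -1·√(0.46281/4π) = -0.19190947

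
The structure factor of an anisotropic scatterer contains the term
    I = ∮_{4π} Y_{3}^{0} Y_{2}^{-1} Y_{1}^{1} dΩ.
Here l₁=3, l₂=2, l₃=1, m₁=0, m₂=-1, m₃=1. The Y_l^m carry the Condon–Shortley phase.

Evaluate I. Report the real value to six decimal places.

Rules hold: Σm=0, L=6 even, 1≤1≤5.
N = 7·5·3 = 105
Δ = 4!·2!·0!/7! = 1/105
Racah Σ t=2..2: t=2:+1/4 = 1/4
⇒ 3j(3 2 1; 0 0 0)² = 3/35, sgn -1
Racah Σ t=1..1: t=1:−1/12 = -1/12
⇒ 3j(3 2 1; 0 -1 1)² = 1/35, sgn -1
4πI² = N·(3j₀)²·(3jₘ)² = 9/35
I = +1·√(0.257143/4π) = 0.14304817

0.143048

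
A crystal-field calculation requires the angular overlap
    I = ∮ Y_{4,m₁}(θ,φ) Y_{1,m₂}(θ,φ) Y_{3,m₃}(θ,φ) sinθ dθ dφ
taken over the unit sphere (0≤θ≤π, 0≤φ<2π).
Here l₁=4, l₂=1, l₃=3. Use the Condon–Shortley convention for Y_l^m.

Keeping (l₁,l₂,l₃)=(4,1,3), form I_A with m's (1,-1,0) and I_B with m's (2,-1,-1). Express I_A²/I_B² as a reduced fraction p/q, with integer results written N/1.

Same 4,1,3: normalisation and zero-m 3j drop out of the ratio.
A: Δ: 2! 6! 0! / 9! → 1/252; sum: t=0:+1/72 = 1/72; 3j²(4 1 3; 1 -1 0) = Δ·Π!·Σ² = 5/126  (sign -1)
B: Δ: 2! 6! 0! / 9! → 1/252; sum: t=0:+1/96 = 1/96; 3j²(4 1 3; 2 -1 -1) = Δ·Π!·Σ² = 5/84  (sign +1)
I_A²/I_B² = (5/126)/(5/84) = 2/3

2/3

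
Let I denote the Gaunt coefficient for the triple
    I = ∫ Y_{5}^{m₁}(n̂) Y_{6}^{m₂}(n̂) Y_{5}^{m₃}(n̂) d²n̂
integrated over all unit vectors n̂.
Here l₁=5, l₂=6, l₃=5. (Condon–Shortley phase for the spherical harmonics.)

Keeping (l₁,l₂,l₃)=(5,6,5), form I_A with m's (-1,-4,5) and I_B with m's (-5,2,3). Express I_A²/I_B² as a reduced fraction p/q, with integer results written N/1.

Same 5,6,5: normalisation and zero-m 3j drop out of the ratio.
A: Δ: 6! 4! 6! / 17! → 1/28588560; sum: t=2:+1/829440 = 1/829440; 3j²(5 6 5; -1 -4 5) = Δ·Π!·Σ² = 225/9724  (sign +1)
B: Δ: 6! 4! 6! / 17! → 1/28588560; sum: t=6:+1/829440 = 1/829440; 3j²(5 6 5; -5 2 3) = Δ·Π!·Σ² = 35/2431  (sign +1)
I_A²/I_B² = (225/9724)/(35/2431) = 45/28

45/28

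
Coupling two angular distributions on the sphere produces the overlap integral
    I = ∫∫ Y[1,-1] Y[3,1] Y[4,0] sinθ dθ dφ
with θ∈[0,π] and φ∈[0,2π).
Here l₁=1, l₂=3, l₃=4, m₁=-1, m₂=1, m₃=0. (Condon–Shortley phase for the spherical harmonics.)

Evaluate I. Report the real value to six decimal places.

0.150786

m-sum 0 ✓  L=8 even ✓  2≤4≤4 ✓
Π(2lᵢ+1) = 3×7×9 = 189
triangle coeff Δ(1,3,4) = 1/252
Σ_t [0,0]: t=0:+1/36 = 1/36
(3j)²=4/63 [(1 3 4; 0 0 0)], sign=+1
Σ_t [0,0]: t=0:+1/96 = 1/96
(3j)²=1/42 [(1 3 4; -1 1 0)], sign=+1
⇒ 4πI² = 2/7
I = (+1)√(2/7/(4π)) = 0.15078601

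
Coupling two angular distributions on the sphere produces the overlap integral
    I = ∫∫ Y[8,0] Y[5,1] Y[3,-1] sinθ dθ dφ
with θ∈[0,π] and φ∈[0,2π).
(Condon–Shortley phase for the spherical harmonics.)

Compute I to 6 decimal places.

0.185869

Rules hold: Σm=0, L=16 even, 3≤3≤13.
N = 17·11·7 = 1309
Δ = 10!·6!·0!/17! = 1/136136
Racah Σ t=5..5: t=5:−1/518400 = -1/518400
⇒ 3j(8 5 3; 0 0 0)² = 56/2431, sgn +1
Racah Σ t=6..6: t=6:+1/829440 = 1/829440
⇒ 3j(8 5 3; 0 1 -1)² = 35/2431, sgn +1
4πI² = N·(3j₀)²·(3jₘ)² = 13720/31603
I = +1·√(0.434136/4π) = 0.18586943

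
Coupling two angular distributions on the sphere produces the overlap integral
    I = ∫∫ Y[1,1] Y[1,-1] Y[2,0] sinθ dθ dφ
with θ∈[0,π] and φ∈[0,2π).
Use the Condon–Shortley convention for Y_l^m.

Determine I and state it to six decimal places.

0.126157

Checks pass: Σm=0; 4 even; l₃=2∈[0,2].
(2·1+1)(2·1+1)(2·2+1) = 45
Δ: 0! 2! 2! / 5! → 1/30
sum: t=0:+1/1 = 1/1
3j²(1 1 2; 0 0 0) = Δ·Π!·Σ² = 2/15  (sign +1)
sum: t=0:+1/4 = 1/4
3j²(1 1 2; 1 -1 0) = Δ·Π!·Σ² = 1/30  (sign +1)
combine: 4πI² = 45·2/15·1/30 = 1/5
take √, sign +1: I = 0.12615663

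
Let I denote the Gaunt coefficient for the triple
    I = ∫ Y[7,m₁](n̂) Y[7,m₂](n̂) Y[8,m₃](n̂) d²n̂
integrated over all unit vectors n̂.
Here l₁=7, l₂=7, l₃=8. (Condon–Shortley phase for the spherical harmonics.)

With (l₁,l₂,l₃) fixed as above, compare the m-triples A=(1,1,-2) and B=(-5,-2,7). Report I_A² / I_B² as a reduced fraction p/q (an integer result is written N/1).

l's match ⇒ only the (l;m) 3-j factors differ between A and B.
A: triangle coeff Δ(7,7,8) = 1/22086194130; Σ_t [0,6]: t=0:+1/41803776000 t=1:−1/435456000 t=2:+1/39813120 t=3:−1/18662400 t=4:+1/39813120 t=5:−1/435456000 t=6:+1/41803776000 = -11/1393459200; (3j)²=600/96577 [(7 7 8; 1 1 -2)], sign=-1
B: triangle coeff Δ(7,7,8) = 1/22086194130; Σ_t [4,5]: t=4:+1/9754214400 t=5:−1/24385536000 = 1/16257024000; (3j)²=486/52003 [(7 7 8; -5 -2 7)], sign=-1
I_A²/I_B² = (600/96577)/(486/52003) = 700/1053

700/1053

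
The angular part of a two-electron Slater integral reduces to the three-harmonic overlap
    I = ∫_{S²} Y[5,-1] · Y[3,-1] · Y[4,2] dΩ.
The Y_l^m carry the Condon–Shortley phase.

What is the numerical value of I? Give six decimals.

Checks pass: Σm=0; 12 even; l₃=4∈[2,8].
(2·5+1)(2·3+1)(2·4+1) = 693
Δ: 4! 6! 2! / 13! → 1/180180
sum: t=1:−1/576 t=2:+1/144 t=3:−1/576 = 1/288
3j²(5 3 4; 0 0 0) = Δ·Π!·Σ² = 20/1001  (sign +1)
sum: t=0:+1/34560 t=1:−1/720 t=2:+1/384 = 43/34560
3j²(5 3 4; -1 -1 2) = Δ·Π!·Σ² = 1849/180180  (sign +1)
combine: 4πI² = 693·20/1001·1849/180180 = 1849/13013
take √, sign +1: I = 0.10633465

0.106335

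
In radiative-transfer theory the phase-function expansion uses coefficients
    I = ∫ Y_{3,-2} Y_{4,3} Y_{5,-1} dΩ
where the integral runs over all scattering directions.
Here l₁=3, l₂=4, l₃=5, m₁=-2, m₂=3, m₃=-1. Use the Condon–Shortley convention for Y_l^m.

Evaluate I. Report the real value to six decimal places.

0.160929

m-sum 0 ✓  L=12 even ✓  1≤5≤7 ✓
Π(2lᵢ+1) = 7×9×11 = 693
triangle coeff Δ(3,4,5) = 1/180180
Σ_t [0,2]: t=0:+1/576 t=1:−1/144 t=2:+1/576 = -1/288
(3j)²=20/1001 [(3 4 5; 0 0 0)], sign=+1
Σ_t [1,2]: t=1:−1/17280 t=2:+1/1440 = 11/17280
(3j)²=11/468 [(3 4 5; -2 3 -1)], sign=+1
⇒ 4πI² = 55/169
I = (+1)√(55/169/(4π)) = 0.16092854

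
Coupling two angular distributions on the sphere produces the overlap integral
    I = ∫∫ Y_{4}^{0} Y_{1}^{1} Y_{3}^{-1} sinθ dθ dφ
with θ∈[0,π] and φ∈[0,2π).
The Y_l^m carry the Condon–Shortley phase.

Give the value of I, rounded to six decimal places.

Rules hold: Σm=0, L=8 even, 3≤3≤5.
N = 9·3·7 = 189
Δ = 2!·6!·0!/9! = 1/252
Racah Σ t=1..1: t=1:−1/36 = -1/36
⇒ 3j(4 1 3; 0 0 0)² = 4/63, sgn +1
Racah Σ t=2..2: t=2:+1/96 = 1/96
⇒ 3j(4 1 3; 0 1 -1)² = 1/42, sgn +1
4πI² = N·(3j₀)²·(3jₘ)² = 2/7
I = +1·√(0.285714/4π) = 0.15078601

0.150786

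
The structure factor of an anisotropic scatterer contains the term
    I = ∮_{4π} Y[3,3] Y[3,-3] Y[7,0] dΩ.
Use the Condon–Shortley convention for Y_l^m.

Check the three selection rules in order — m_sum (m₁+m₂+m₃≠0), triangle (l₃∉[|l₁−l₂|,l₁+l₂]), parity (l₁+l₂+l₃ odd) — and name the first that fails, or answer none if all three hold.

m₁+m₂+m₃ = 3 − 3 + 0 = 0  ✓
triangle: |3−3|=0 ≤ l₃=7 ≤ 3+3=6  ✗
parity: l₁+l₂+l₃ = 13 is odd

triangle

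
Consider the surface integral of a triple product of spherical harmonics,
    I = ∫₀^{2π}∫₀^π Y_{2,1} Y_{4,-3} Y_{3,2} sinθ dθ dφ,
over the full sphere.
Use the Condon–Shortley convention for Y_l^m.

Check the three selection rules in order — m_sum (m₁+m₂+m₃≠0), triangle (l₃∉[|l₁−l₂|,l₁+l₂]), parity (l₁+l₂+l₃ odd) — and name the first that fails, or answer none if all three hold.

parity

m₁+m₂+m₃ = 1 − 3 + 2 = 0  ✓
triangle: |2−4|=2 ≤ l₃=3 ≤ 2+4=6  ✓
parity: l₁+l₂+l₃ = 9 is odd  ✗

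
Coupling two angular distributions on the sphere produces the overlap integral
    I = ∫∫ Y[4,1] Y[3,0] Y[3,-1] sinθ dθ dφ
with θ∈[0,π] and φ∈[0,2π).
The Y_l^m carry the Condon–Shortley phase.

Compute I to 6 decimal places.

-0.099323

m-sum 0 ✓  L=10 even ✓  1≤3≤7 ✓
Π(2lᵢ+1) = 9×7×7 = 441
triangle coeff Δ(4,3,3) = 1/34650
Σ_t [1,3]: t=1:−1/72 t=2:+1/16 t=3:−1/72 = 5/144
(3j)²=2/77 [(4 3 3; 0 0 0)], sign=-1
Σ_t [1,3]: t=1:−1/48 t=2:+1/24 t=3:−1/288 = 5/288
(3j)²=5/462 [(4 3 3; 1 0 -1)], sign=+1
⇒ 4πI² = 15/121
I = (-1)√(15/121/(4π)) = -0.09932258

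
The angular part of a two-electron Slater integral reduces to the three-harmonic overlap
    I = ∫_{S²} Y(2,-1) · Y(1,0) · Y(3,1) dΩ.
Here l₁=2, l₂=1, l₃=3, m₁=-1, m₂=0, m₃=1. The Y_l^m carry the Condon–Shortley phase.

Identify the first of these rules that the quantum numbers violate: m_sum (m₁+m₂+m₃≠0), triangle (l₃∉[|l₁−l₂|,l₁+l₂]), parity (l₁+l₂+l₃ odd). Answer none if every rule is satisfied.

none

Σmᵢ = 0  ✓
l₃∈[|l₁−l₂|,l₁+l₂]=[1,3], have l₃=3  ✓
Σlᵢ = 6 ⇒ even  ✓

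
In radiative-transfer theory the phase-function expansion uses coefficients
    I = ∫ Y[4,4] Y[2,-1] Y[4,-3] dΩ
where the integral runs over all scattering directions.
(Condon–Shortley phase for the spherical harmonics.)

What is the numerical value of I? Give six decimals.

m-sum 0 ✓  L=10 even ✓  2≤4≤6 ✓
Π(2lᵢ+1) = 9×5×9 = 405
triangle coeff Δ(4,2,4) = 1/13860
Σ_t [0,2]: t=0:+1/192 t=1:−1/36 t=2:+1/192 = -5/288
(3j)²=20/693 [(4 2 4; 0 0 0)], sign=-1
Σ_t [0,0]: t=0:+1/1440 = 1/1440
(3j)²=7/165 [(4 2 4; 4 -1 -3)], sign=-1
⇒ 4πI² = 60/121
I = (+1)√(60/121/(4π)) = 0.19864517

0.198645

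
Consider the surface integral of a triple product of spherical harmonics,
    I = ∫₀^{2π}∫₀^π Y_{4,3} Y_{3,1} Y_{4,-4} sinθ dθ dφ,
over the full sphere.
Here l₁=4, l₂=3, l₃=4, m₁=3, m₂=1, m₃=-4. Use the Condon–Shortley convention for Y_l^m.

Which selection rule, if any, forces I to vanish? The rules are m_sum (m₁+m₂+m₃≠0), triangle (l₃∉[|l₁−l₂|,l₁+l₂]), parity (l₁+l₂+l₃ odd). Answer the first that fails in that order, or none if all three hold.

parity

azimuthal sum: 3 + 1 − 4 = 0  ✓
1 ≤ 4 ≤ 7 (triangle on l)  ✓
L = 4 + 3 + 4 = 11 (odd)  ✗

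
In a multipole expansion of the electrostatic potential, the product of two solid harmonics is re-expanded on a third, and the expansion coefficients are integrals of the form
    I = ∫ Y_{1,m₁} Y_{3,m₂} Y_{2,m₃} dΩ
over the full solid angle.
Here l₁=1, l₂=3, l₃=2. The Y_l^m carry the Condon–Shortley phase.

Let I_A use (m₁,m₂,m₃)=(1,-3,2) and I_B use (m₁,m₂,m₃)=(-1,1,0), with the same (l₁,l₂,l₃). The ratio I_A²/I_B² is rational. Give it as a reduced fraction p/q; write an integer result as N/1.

l's match ⇒ only the (l;m) 3-j factors differ between A and B.
A: triangle coeff Δ(1,3,2) = 1/105; Σ_t [0,0]: t=0:+1/48 = 1/48; (3j)²=1/7 [(1 3 2; 1 -3 2)], sign=+1
B: triangle coeff Δ(1,3,2) = 1/105; Σ_t [2,2]: t=2:+1/8 = 1/8; (3j)²=2/35 [(1 3 2; -1 1 0)], sign=+1
I_A²/I_B² = (1/7)/(2/35) = 5/2

5/2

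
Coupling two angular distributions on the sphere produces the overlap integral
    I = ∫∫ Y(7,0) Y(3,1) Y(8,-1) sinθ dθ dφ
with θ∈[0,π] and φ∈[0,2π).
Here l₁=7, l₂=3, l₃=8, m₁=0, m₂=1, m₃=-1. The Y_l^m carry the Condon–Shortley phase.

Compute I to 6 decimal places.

-0.068135

Rules hold: Σm=0, L=18 even, 4≤8≤10.
N = 15·7·17 = 1785
Δ = 2!·12!·4!/19! = 1/5290740
Racah Σ t=0..2: t=0:+1/7257600 t=1:−1/2073600 t=2:+1/7257600 = -1/4838400
⇒ 3j(7 3 8; 0 0 0)² = 252/20995, sgn -1
Racah Σ t=0..2: t=0:+1/29030400 t=1:−1/3110400 t=2:+1/4838400 = -1/12441600
⇒ 3j(7 3 8; 0 1 -1)² = 343/125970, sgn +1
4πI² = N·(3j₀)²·(3jₘ)² = 302526/5185765
I = -1·√(0.0583378/4π) = -0.06813496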